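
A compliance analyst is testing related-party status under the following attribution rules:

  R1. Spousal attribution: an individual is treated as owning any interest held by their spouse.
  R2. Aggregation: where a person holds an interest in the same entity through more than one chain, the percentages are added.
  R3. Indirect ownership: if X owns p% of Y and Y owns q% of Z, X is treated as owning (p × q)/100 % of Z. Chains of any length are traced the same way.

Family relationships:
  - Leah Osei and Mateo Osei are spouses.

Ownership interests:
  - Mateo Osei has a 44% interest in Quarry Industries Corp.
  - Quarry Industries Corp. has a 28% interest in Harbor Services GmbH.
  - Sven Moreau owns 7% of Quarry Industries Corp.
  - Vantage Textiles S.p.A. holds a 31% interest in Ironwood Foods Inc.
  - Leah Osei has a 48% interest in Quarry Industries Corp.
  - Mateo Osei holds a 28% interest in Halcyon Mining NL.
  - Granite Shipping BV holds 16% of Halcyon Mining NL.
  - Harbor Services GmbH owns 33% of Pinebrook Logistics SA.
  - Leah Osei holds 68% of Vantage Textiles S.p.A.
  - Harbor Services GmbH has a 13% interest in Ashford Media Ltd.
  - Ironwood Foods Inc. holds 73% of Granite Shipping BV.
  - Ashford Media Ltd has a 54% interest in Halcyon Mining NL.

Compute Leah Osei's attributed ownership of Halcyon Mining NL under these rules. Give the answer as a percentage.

32.270496%

By spousal attribution (R1), Leah Osei is treated as also owning Mateo Osei's interest in Quarry Industries Corp, giving 48% + 44% = 92%.
By spousal attribution (R1), Leah Osei is treated as owning Mateo Osei's 28% interest in Halcyon Mining NL.
Chain via Quarry Industries Corp. → Harbor Services GmbH → Ashford Media Ltd (R3): 92% × 28% × 13% × 54% = 1.808352% of Halcyon Mining NL.
Chain via Vantage Textiles S.p.A. → Ironwood Foods Inc. → Granite Shipping BV (R3): 68% × 31% × 73% × 16% = 2.462144% of Halcyon Mining NL.
Direct interest in Halcyon Mining NL: 28%.
Aggregating (R2): 1.808352% + 2.462144% + 28% = 32.270496%.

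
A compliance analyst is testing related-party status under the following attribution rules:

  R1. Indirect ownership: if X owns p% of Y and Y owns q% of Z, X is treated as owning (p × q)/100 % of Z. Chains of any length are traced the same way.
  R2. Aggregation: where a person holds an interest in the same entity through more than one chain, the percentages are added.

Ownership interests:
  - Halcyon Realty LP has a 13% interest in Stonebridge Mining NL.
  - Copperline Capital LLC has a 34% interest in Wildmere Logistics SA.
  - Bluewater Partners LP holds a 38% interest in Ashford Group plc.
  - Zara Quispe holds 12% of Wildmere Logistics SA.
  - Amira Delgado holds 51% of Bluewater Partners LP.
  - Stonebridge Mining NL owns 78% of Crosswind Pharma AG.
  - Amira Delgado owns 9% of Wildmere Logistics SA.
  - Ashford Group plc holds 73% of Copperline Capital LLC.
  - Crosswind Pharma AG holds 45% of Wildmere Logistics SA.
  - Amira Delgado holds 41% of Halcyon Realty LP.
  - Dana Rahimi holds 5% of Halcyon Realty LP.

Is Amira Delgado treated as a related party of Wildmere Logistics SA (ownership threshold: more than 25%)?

No

Chain via Bluewater Partners LP → Ashford Group plc → Copperline Capital LLC (R1): 51% × 38% × 73% × 34% = 4.810116% of Wildmere Logistics SA.
Chain via Halcyon Realty LP → Stonebridge Mining NL → Crosswind Pharma AG (R1): 41% × 13% × 78% × 45% = 1.87083% of Wildmere Logistics SA.
Direct interest in Wildmere Logistics SA: 9%.
Aggregating (R2): 4.810116% + 1.87083% + 9% = 15.680946%.
15.680946% does not exceed the 25% threshold, so Amira is not a related party to Wildmere Logistics SA.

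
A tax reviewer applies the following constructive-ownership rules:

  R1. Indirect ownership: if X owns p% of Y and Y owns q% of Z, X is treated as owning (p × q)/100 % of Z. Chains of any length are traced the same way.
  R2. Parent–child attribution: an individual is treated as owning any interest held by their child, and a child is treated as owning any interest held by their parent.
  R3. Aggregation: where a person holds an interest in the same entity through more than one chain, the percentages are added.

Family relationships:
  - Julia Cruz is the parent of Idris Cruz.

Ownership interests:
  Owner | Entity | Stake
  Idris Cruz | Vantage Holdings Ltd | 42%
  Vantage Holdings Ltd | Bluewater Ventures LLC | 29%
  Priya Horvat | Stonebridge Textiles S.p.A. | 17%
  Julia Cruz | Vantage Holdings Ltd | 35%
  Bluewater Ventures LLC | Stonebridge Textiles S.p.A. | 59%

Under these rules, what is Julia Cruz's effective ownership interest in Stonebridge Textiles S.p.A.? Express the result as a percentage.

By parent–child attribution (R2), Julia Cruz is treated as also owning Idris Cruz's interest in Vantage Holdings Ltd, giving 35% + 42% = 77%.
Chain via Vantage Holdings Ltd → Bluewater Ventures LLC (R1): 77% × 29% × 59% = 13.1747% of Stonebridge Textiles S.p.A.

13.1747%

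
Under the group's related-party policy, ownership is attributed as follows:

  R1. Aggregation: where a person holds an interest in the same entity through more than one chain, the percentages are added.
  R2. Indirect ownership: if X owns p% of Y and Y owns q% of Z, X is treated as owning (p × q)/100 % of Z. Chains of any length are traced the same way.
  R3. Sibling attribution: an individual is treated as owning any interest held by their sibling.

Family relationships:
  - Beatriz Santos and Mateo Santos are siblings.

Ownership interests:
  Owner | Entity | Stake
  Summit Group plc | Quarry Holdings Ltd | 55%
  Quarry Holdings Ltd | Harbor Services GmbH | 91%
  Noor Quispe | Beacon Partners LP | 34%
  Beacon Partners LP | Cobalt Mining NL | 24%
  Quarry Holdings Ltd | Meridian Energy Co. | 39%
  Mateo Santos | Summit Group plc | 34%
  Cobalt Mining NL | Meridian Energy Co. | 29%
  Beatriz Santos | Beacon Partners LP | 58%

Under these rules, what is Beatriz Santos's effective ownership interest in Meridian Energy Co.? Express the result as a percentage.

11.3298%

By sibling attribution (R3), Beatriz Santos is treated as owning Mateo Santos's 34% interest in Summit Group plc.
Chain via Beacon Partners LP → Cobalt Mining NL (R2): 58% × 24% × 29% = 4.0368% of Meridian Energy Co.
Chain via Summit Group plc → Quarry Holdings Ltd (R2): 34% × 55% × 39% = 7.293% of Meridian Energy Co.
Aggregating (R1): 4.0368% + 7.293% = 11.3298%.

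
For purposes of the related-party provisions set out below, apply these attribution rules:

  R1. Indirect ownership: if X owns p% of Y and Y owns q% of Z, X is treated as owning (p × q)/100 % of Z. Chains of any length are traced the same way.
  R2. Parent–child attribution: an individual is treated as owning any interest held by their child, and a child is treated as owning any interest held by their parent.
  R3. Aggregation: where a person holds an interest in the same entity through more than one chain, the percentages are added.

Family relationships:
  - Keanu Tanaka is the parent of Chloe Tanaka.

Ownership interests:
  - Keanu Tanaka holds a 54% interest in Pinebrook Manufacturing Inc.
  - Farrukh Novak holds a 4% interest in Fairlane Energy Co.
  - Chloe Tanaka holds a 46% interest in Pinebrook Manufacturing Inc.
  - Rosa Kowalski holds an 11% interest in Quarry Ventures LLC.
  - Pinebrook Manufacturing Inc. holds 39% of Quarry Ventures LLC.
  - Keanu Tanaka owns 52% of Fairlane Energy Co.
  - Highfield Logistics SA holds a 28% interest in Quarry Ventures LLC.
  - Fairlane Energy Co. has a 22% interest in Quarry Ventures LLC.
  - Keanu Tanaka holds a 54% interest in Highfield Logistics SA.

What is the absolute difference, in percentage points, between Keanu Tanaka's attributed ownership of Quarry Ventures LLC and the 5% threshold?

60.56

By parent–child attribution (R2), Keanu Tanaka is treated as also owning Chloe Tanaka's interest in Pinebrook Manufacturing Inc, giving 54% + 46% = 100%.
Chain via Highfield Logistics SA (R1): 54% × 28% = 15.12% of Quarry Ventures LLC.
Chain via Pinebrook Manufacturing Inc. (R1): 100% × 39% = 39% of Quarry Ventures LLC.
Chain via Fairlane Energy Co. (R1): 52% × 22% = 11.44% of Quarry Ventures LLC.
Aggregating (R3): 15.12% + 39% + 11.44% = 65.56%.
65.56% exceeds the 5% threshold by 60.56 percentage points.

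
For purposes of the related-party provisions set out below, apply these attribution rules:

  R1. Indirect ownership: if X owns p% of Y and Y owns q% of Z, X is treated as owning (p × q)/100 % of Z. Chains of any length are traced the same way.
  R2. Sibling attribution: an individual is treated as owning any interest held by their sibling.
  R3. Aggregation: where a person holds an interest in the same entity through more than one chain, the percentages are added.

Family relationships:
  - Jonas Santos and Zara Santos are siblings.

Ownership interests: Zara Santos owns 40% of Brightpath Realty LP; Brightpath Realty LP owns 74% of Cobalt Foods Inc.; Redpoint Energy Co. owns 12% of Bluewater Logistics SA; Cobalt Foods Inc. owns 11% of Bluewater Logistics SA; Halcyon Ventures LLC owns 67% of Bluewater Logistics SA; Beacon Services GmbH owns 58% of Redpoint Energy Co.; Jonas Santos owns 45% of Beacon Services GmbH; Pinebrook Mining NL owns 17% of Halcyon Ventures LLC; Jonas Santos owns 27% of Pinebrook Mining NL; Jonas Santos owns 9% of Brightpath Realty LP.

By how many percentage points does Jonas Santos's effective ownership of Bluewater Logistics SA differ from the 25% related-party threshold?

By sibling attribution (R2), Jonas Santos is treated as also owning Zara Santos's interest in Brightpath Realty LP, giving 9% + 40% = 49%.
Chain via Beacon Services GmbH → Redpoint Energy Co. (R1): 45% × 58% × 12% = 3.132% of Bluewater Logistics SA.
Chain via Pinebrook Mining NL → Halcyon Ventures LLC (R1): 27% × 17% × 67% = 3.0753% of Bluewater Logistics SA.
Chain via Brightpath Realty LP → Cobalt Foods Inc. (R1): 49% × 74% × 11% = 3.9886% of Bluewater Logistics SA.
Aggregating (R3): 3.132% + 3.0753% + 3.9886% = 10.1959%.
10.1959% falls short of the 25% threshold by 14.8041 percentage points.

14.8041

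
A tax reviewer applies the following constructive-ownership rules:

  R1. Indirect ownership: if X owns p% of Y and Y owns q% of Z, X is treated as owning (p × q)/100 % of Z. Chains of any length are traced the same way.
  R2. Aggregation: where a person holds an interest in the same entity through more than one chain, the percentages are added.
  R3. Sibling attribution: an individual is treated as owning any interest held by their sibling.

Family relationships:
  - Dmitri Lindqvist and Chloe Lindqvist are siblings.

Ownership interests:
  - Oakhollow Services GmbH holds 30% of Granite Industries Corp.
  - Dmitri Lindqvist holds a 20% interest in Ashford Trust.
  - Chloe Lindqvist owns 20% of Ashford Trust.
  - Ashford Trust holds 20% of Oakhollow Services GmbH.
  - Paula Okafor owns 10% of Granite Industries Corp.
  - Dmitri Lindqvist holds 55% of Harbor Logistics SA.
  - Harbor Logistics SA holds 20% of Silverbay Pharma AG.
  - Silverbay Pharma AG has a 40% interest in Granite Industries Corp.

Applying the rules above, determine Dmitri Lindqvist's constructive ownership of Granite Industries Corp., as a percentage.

6.8%

By sibling attribution (R3), Dmitri Lindqvist is treated as also owning Chloe Lindqvist's interest in Ashford Trust, giving 20% + 20% = 40%.
Chain via Ashford Trust → Oakhollow Services GmbH (R1): 40% × 20% × 30% = 2.4% of Granite Industries Corp.
Chain via Harbor Logistics SA → Silverbay Pharma AG (R1): 55% × 20% × 40% = 4.4% of Granite Industries Corp.
Aggregating (R2): 2.4% + 4.4% = 6.8%.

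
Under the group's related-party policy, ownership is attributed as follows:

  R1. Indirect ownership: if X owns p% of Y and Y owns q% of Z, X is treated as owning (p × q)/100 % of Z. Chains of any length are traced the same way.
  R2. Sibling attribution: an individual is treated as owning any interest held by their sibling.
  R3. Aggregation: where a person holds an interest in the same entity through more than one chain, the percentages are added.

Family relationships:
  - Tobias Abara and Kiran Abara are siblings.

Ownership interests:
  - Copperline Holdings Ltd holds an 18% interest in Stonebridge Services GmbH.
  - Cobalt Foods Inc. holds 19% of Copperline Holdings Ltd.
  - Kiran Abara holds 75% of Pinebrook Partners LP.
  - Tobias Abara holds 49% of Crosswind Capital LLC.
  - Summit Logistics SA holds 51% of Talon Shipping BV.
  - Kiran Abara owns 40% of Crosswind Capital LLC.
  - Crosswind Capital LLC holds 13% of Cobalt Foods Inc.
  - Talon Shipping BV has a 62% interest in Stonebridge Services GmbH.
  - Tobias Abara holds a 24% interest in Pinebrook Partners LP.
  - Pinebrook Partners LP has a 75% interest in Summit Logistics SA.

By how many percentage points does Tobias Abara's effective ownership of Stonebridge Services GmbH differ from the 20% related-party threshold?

3.873544

By sibling attribution (R2), Tobias Abara is treated as also owning Kiran Abara's interest in Pinebrook Partners LP, giving 24% + 75% = 99%.
By sibling attribution (R2), Tobias Abara is treated as also owning Kiran Abara's interest in Crosswind Capital LLC, giving 49% + 40% = 89%.
Chain via Pinebrook Partners LP → Summit Logistics SA → Talon Shipping BV (R1): 99% × 75% × 51% × 62% = 23.47785% of Stonebridge Services GmbH.
Chain via Crosswind Capital LLC → Cobalt Foods Inc. → Copperline Holdings Ltd (R1): 89% × 13% × 19% × 18% = 0.395694% of Stonebridge Services GmbH.
Aggregating (R3): 23.47785% + 0.395694% = 23.873544%.
23.873544% exceeds the 20% threshold by 3.873544 percentage points.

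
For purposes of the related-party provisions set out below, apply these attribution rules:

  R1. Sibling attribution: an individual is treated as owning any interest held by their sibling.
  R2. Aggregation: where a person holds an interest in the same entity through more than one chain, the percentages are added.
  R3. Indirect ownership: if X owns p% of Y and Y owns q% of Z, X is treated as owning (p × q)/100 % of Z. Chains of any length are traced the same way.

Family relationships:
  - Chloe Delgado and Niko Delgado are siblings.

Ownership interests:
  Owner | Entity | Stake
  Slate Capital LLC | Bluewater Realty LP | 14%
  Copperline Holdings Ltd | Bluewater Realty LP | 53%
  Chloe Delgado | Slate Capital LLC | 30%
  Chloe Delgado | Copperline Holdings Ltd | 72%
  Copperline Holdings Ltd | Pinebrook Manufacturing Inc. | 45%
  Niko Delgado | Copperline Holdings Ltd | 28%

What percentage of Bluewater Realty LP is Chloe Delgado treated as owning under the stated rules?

By sibling attribution (R1), Chloe Delgado is treated as also owning Niko Delgado's interest in Copperline Holdings Ltd, giving 72% + 28% = 100%.
Chain via Copperline Holdings Ltd (R3): 100% × 53% = 53% of Bluewater Realty LP.
Chain via Slate Capital LLC (R3): 30% × 14% = 4.2% of Bluewater Realty LP.
Aggregating (R2): 53% + 4.2% = 57.2%.

57.2%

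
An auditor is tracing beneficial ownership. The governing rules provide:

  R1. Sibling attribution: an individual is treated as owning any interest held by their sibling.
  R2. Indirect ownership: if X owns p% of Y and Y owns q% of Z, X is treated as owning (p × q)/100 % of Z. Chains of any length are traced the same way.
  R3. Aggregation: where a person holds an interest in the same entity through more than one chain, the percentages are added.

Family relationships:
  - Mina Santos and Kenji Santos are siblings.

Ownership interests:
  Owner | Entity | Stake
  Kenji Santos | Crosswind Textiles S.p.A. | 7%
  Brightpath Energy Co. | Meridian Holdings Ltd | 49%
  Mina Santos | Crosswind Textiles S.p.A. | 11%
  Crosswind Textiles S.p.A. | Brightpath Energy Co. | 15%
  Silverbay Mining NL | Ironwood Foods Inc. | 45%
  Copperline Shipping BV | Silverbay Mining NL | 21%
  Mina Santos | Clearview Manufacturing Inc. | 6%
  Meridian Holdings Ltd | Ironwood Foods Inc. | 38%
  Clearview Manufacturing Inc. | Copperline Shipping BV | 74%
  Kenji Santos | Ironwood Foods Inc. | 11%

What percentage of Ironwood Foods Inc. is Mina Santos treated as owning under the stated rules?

By sibling attribution (R1), Mina Santos is treated as also owning Kenji Santos's interest in Crosswind Textiles S.p.A, giving 11% + 7% = 18%.
By sibling attribution (R1), Mina Santos is treated as owning Kenji Santos's 11% interest in Ironwood Foods Inc.
Chain via Clearview Manufacturing Inc. → Copperline Shipping BV → Silverbay Mining NL (R2): 6% × 74% × 21% × 45% = 0.41958% of Ironwood Foods Inc.
Chain via Crosswind Textiles S.p.A. → Brightpath Energy Co. → Meridian Holdings Ltd (R2): 18% × 15% × 49% × 38% = 0.50274% of Ironwood Foods Inc.
Direct interest in Ironwood Foods Inc: 11%.
Aggregating (R3): 0.41958% + 0.50274% + 11% = 11.92232%.

11.92232%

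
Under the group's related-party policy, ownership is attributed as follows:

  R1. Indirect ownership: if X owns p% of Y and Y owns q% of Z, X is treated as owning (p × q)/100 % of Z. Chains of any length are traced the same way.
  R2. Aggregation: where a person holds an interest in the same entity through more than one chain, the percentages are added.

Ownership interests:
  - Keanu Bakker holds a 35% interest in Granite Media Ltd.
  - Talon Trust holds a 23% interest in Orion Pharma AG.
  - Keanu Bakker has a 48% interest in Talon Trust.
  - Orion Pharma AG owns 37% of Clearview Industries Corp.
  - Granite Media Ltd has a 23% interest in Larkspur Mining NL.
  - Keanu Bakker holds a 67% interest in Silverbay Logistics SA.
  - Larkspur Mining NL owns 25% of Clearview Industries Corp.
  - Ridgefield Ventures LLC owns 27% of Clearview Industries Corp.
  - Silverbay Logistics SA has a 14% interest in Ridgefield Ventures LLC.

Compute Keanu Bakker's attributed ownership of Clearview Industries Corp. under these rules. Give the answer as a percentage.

Chain via Silverbay Logistics SA → Ridgefield Ventures LLC (R1): 67% × 14% × 27% = 2.5326% of Clearview Industries Corp.
Chain via Talon Trust → Orion Pharma AG (R1): 48% × 23% × 37% = 4.0848% of Clearview Industries Corp.
Chain via Granite Media Ltd → Larkspur Mining NL (R1): 35% × 23% × 25% = 2.0125% of Clearview Industries Corp.
Aggregating (R2): 2.5326% + 4.0848% + 2.0125% = 8.6299%.

8.6299%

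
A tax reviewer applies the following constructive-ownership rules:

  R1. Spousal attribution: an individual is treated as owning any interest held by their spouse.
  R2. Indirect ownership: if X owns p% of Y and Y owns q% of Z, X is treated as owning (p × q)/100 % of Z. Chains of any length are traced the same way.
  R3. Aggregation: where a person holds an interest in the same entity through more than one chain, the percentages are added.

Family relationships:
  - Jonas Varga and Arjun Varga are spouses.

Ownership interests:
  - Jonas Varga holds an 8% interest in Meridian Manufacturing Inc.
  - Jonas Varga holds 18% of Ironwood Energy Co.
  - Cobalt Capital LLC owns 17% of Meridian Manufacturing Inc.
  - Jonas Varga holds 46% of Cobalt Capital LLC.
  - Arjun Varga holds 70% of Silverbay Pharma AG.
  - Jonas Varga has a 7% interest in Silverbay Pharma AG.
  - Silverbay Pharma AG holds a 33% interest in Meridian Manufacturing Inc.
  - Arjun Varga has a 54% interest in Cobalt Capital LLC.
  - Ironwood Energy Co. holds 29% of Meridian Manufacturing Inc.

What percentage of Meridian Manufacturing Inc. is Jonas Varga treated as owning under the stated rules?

By spousal attribution (R1), Jonas Varga is treated as also owning Arjun Varga's interest in Silverbay Pharma AG, giving 7% + 70% = 77%.
By spousal attribution (R1), Jonas Varga is treated as also owning Arjun Varga's interest in Cobalt Capital LLC, giving 46% + 54% = 100%.
Chain via Silverbay Pharma AG (R2): 77% × 33% = 25.41% of Meridian Manufacturing Inc.
Chain via Cobalt Capital LLC (R2): 100% × 17% = 17% of Meridian Manufacturing Inc.
Chain via Ironwood Energy Co. (R2): 18% × 29% = 5.22% of Meridian Manufacturing Inc.
Direct interest in Meridian Manufacturing Inc: 8%.
Aggregating (R3): 25.41% + 17% + 5.22% + 8% = 55.63%.

55.63%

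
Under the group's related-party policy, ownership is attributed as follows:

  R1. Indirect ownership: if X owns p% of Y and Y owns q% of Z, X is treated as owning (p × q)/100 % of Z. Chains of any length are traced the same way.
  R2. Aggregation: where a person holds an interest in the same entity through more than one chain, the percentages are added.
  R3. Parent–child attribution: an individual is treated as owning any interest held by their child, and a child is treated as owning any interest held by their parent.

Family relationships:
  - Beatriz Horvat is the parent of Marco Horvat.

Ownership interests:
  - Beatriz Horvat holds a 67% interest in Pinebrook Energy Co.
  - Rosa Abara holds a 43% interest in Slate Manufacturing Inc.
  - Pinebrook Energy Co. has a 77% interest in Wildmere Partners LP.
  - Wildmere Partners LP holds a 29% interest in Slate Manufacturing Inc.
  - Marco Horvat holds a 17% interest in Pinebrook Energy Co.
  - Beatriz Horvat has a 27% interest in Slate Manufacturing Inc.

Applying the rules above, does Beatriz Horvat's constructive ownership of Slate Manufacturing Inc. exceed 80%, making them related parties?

No

By parent–child attribution (R3), Beatriz Horvat is treated as also owning Marco Horvat's interest in Pinebrook Energy Co, giving 67% + 17% = 84%.
Chain via Pinebrook Energy Co. → Wildmere Partners LP (R1): 84% × 77% × 29% = 18.7572% of Slate Manufacturing Inc.
Direct interest in Slate Manufacturing Inc: 27%.
Aggregating (R2): 18.7572% + 27% = 45.7572%.
45.7572% does not exceed the 80% threshold, so Beatriz is not a related party to Slate Manufacturing Inc.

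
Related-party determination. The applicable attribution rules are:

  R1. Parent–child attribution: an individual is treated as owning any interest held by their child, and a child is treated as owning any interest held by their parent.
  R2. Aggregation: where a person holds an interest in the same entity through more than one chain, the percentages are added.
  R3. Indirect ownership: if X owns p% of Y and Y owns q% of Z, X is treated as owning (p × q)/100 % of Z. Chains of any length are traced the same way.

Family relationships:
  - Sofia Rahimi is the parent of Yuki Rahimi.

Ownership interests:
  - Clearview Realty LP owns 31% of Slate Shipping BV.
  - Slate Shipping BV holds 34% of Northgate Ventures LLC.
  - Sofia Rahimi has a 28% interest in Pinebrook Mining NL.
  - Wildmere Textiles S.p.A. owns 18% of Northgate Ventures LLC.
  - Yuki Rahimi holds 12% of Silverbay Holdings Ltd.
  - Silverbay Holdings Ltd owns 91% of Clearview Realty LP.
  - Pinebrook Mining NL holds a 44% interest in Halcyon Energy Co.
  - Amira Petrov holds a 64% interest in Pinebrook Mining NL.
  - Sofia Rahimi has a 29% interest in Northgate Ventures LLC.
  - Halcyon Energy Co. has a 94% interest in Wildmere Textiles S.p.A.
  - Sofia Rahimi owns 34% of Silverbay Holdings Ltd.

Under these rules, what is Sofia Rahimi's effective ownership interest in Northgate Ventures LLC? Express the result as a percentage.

By parent–child attribution (R1), Sofia Rahimi is treated as also owning Yuki Rahimi's interest in Silverbay Holdings Ltd, giving 34% + 12% = 46%.
Chain via Silverbay Holdings Ltd → Clearview Realty LP → Slate Shipping BV (R3): 46% × 91% × 31% × 34% = 4.412044% of Northgate Ventures LLC.
Chain via Pinebrook Mining NL → Halcyon Energy Co. → Wildmere Textiles S.p.A. (R3): 28% × 44% × 94% × 18% = 2.084544% of Northgate Ventures LLC.
Direct interest in Northgate Ventures LLC: 29%.
Aggregating (R2): 4.412044% + 2.084544% + 29% = 35.496588%.

35.496588%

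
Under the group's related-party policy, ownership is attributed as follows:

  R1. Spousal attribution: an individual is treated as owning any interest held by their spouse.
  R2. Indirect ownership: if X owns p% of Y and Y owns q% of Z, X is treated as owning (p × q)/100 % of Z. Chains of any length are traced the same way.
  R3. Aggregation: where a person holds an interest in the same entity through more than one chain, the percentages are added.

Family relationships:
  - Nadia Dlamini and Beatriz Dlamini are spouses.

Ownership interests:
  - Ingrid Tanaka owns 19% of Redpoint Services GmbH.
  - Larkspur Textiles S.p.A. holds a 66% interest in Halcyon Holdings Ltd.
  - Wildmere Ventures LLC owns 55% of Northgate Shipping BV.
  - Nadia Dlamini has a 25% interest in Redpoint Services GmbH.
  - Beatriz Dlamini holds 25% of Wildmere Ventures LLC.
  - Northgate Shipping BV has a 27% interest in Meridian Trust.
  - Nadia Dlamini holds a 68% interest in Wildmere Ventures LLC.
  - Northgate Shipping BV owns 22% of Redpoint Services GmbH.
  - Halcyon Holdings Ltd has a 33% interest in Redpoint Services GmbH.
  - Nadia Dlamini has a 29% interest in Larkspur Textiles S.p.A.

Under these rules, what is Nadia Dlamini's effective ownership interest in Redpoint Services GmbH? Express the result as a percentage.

By spousal attribution (R1), Nadia Dlamini is treated as also owning Beatriz Dlamini's interest in Wildmere Ventures LLC, giving 68% + 25% = 93%.
Chain via Larkspur Textiles S.p.A. → Halcyon Holdings Ltd (R2): 29% × 66% × 33% = 6.3162% of Redpoint Services GmbH.
Chain via Wildmere Ventures LLC → Northgate Shipping BV (R2): 93% × 55% × 22% = 11.253% of Redpoint Services GmbH.
Direct interest in Redpoint Services GmbH: 25%.
Aggregating (R3): 6.3162% + 11.253% + 25% = 42.5692%.

42.5692%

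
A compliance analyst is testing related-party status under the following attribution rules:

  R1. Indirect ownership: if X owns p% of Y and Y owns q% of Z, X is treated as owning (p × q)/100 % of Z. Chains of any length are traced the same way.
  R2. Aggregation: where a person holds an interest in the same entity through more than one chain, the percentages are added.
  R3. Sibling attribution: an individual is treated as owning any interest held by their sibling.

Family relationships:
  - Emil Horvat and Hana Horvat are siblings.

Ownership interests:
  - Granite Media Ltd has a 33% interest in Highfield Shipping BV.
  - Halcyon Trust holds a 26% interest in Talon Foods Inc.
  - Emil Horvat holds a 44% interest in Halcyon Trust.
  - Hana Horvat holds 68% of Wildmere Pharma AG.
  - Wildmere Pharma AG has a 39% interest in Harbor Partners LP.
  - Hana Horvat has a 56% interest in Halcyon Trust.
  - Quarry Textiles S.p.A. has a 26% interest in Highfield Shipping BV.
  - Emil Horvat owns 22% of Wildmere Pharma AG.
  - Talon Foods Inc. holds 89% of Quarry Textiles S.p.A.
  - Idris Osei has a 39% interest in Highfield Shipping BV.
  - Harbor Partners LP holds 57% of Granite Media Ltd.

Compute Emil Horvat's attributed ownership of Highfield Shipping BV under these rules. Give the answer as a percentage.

12.61871%

By sibling attribution (R3), Emil Horvat is treated as also owning Hana Horvat's interest in Halcyon Trust, giving 44% + 56% = 100%.
By sibling attribution (R3), Emil Horvat is treated as also owning Hana Horvat's interest in Wildmere Pharma AG, giving 22% + 68% = 90%.
Chain via Halcyon Trust → Talon Foods Inc. → Quarry Textiles S.p.A. (R1): 100% × 26% × 89% × 26% = 6.0164% of Highfield Shipping BV.
Chain via Wildmere Pharma AG → Harbor Partners LP → Granite Media Ltd (R1): 90% × 39% × 57% × 33% = 6.60231% of Highfield Shipping BV.
Aggregating (R2): 6.0164% + 6.60231% = 12.61871%.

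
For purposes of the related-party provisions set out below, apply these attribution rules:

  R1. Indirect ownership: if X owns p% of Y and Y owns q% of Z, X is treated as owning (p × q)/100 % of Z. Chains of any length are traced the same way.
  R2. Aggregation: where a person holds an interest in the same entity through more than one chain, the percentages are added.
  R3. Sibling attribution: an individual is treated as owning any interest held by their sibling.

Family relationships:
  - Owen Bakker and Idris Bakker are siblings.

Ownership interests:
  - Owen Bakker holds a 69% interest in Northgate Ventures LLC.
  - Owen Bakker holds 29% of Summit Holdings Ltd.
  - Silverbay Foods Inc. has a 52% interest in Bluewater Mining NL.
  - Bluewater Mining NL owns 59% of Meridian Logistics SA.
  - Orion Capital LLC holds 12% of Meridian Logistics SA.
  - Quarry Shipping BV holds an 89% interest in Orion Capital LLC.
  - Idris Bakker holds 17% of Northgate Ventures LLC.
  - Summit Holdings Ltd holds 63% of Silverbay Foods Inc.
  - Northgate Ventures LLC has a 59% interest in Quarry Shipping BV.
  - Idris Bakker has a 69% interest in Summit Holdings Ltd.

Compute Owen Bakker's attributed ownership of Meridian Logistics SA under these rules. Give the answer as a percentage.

24.360864%

By sibling attribution (R3), Owen Bakker is treated as also owning Idris Bakker's interest in Northgate Ventures LLC, giving 69% + 17% = 86%.
By sibling attribution (R3), Owen Bakker is treated as also owning Idris Bakker's interest in Summit Holdings Ltd, giving 29% + 69% = 98%.
Chain via Northgate Ventures LLC → Quarry Shipping BV → Orion Capital LLC (R1): 86% × 59% × 89% × 12% = 5.419032% of Meridian Logistics SA.
Chain via Summit Holdings Ltd → Silverbay Foods Inc. → Bluewater Mining NL (R1): 98% × 63% × 52% × 59% = 18.941832% of Meridian Logistics SA.
Aggregating (R2): 5.419032% + 18.941832% = 24.360864%.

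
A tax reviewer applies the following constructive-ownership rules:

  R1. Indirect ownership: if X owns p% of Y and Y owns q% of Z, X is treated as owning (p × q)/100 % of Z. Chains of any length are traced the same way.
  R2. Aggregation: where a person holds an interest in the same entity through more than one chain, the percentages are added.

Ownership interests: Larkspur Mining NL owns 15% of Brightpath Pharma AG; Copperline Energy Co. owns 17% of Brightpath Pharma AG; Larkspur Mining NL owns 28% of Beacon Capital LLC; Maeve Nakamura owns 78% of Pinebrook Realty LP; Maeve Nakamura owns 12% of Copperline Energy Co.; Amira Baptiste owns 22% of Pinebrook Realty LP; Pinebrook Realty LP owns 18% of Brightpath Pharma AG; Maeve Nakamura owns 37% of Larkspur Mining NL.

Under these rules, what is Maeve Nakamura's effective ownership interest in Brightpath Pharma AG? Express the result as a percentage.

21.63%

Chain via Pinebrook Realty LP (R1): 78% × 18% = 14.04% of Brightpath Pharma AG.
Chain via Larkspur Mining NL (R1): 37% × 15% = 5.55% of Brightpath Pharma AG.
Chain via Copperline Energy Co. (R1): 12% × 17% = 2.04% of Brightpath Pharma AG.
Aggregating (R2): 14.04% + 5.55% + 2.04% = 21.63%.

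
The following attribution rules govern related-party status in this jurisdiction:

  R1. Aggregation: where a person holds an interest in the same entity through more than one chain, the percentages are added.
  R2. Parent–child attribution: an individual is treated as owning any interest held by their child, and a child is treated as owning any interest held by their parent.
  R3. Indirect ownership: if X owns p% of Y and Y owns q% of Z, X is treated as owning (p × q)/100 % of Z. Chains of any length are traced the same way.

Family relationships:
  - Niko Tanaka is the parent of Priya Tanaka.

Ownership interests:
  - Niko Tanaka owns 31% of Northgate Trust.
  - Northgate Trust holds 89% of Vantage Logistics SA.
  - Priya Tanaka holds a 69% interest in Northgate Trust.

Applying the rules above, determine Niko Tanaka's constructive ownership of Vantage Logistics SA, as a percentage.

89%

By parent–child attribution (R2), Niko Tanaka is treated as also owning Priya Tanaka's interest in Northgate Trust, giving 31% + 69% = 100%.
Chain via Northgate Trust (R3): 100% × 89% = 89% of Vantage Logistics SA.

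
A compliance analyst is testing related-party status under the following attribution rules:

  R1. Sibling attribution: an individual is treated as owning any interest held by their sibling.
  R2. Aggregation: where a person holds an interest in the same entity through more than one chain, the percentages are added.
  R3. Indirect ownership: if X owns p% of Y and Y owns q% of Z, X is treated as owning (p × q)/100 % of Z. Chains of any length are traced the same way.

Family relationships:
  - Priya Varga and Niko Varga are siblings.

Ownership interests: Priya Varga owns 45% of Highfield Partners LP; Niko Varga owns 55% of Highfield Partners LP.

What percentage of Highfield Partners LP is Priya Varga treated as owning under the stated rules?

100%

By sibling attribution (R1), Priya Varga is treated as also owning Niko Varga's interest in Highfield Partners LP, giving 45% + 55% = 100%.
Direct interest in Highfield Partners LP: 100%.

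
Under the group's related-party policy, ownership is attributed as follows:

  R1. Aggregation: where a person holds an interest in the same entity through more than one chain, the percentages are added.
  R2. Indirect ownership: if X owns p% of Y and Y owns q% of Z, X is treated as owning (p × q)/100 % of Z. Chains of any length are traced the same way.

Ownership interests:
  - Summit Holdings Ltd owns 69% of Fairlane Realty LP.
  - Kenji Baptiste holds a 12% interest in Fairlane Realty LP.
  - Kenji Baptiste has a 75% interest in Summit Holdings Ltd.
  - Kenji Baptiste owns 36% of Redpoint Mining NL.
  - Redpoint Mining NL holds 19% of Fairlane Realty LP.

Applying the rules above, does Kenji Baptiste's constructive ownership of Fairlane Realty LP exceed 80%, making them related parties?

No

Chain via Redpoint Mining NL (R2): 36% × 19% = 6.84% of Fairlane Realty LP.
Chain via Summit Holdings Ltd (R2): 75% × 69% = 51.75% of Fairlane Realty LP.
Direct interest in Fairlane Realty LP: 12%.
Aggregating (R1): 6.84% + 51.75% + 12% = 70.59%.
70.59% does not exceed the 80% threshold, so Kenji is not a related party to Fairlane Realty LP.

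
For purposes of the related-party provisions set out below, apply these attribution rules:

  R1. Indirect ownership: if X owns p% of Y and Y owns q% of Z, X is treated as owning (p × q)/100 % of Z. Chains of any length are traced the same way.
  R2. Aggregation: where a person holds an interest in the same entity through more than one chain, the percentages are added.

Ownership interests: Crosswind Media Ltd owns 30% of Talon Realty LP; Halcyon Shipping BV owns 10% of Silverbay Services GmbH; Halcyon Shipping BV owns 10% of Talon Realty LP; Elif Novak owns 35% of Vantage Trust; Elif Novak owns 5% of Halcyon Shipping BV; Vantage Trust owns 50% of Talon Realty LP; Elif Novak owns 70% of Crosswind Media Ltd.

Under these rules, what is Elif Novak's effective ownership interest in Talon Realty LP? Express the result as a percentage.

Chain via Halcyon Shipping BV (R1): 5% × 10% = 0.5% of Talon Realty LP.
Chain via Vantage Trust (R1): 35% × 50% = 17.5% of Talon Realty LP.
Chain via Crosswind Media Ltd (R1): 70% × 30% = 21% of Talon Realty LP.
Aggregating (R2): 0.5% + 17.5% + 21% = 39%.

39%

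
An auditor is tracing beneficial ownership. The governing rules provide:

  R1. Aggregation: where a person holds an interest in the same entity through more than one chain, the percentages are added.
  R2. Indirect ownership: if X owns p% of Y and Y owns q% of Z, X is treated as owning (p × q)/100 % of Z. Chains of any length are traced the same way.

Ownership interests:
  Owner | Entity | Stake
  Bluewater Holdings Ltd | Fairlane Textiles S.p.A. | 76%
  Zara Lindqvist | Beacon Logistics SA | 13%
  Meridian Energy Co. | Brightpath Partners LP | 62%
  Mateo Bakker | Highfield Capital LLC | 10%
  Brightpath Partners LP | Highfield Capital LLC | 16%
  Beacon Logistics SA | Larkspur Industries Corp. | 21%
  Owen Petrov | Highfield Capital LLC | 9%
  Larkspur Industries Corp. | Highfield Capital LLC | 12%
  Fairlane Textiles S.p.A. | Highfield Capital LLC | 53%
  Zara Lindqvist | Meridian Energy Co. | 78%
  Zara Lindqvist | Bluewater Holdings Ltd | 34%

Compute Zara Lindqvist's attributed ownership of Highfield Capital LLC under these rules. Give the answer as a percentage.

Chain via Meridian Energy Co. → Brightpath Partners LP (R2): 78% × 62% × 16% = 7.7376% of Highfield Capital LLC.
Chain via Bluewater Holdings Ltd → Fairlane Textiles S.p.A. (R2): 34% × 76% × 53% = 13.6952% of Highfield Capital LLC.
Chain via Beacon Logistics SA → Larkspur Industries Corp. (R2): 13% × 21% × 12% = 0.3276% of Highfield Capital LLC.
Aggregating (R1): 7.7376% + 13.6952% + 0.3276% = 21.7604%.

21.7604%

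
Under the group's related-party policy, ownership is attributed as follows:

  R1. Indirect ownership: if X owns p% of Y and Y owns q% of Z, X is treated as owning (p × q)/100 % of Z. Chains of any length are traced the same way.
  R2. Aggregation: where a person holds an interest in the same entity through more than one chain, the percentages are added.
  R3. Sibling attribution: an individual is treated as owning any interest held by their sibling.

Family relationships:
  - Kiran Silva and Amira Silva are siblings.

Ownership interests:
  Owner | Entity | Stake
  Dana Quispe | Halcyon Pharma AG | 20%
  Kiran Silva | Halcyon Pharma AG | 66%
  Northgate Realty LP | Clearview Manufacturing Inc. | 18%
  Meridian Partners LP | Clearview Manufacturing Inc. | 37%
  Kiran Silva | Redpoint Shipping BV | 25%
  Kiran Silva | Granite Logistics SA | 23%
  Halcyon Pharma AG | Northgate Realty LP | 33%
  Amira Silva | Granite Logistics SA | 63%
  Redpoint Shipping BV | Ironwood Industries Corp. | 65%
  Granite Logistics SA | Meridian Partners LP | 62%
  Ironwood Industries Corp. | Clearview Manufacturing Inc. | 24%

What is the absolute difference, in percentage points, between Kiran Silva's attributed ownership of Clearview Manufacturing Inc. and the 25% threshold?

2.5488

By sibling attribution (R3), Kiran Silva is treated as also owning Amira Silva's interest in Granite Logistics SA, giving 23% + 63% = 86%.
Chain via Granite Logistics SA → Meridian Partners LP (R1): 86% × 62% × 37% = 19.7284% of Clearview Manufacturing Inc.
Chain via Redpoint Shipping BV → Ironwood Industries Corp. (R1): 25% × 65% × 24% = 3.9% of Clearview Manufacturing Inc.
Chain via Halcyon Pharma AG → Northgate Realty LP (R1): 66% × 33% × 18% = 3.9204% of Clearview Manufacturing Inc.
Aggregating (R2): 19.7284% + 3.9% + 3.9204% = 27.5488%.
27.5488% exceeds the 25% threshold by 2.5488 percentage points.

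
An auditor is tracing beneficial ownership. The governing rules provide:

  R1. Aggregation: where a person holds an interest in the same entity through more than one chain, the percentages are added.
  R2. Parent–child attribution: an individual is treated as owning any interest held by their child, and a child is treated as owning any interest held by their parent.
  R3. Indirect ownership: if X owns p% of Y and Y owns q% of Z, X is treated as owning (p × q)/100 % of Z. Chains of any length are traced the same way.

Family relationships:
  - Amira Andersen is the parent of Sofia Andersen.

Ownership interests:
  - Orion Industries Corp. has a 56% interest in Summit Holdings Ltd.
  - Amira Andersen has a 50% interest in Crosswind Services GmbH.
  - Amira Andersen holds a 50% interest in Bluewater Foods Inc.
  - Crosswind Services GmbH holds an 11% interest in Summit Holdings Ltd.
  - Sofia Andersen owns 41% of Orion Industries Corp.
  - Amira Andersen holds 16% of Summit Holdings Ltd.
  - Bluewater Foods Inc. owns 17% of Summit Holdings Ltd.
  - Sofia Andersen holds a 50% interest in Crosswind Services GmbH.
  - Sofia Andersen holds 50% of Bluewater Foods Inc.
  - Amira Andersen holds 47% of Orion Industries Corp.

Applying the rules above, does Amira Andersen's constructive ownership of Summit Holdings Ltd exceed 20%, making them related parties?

Yes

By parent–child attribution (R2), Amira Andersen is treated as also owning Sofia Andersen's interest in Crosswind Services GmbH, giving 50% + 50% = 100%.
By parent–child attribution (R2), Amira Andersen is treated as also owning Sofia Andersen's interest in Orion Industries Corp, giving 47% + 41% = 88%.
By parent–child attribution (R2), Amira Andersen is treated as also owning Sofia Andersen's interest in Bluewater Foods Inc, giving 50% + 50% = 100%.
Chain via Crosswind Services GmbH (R3): 100% × 11% = 11% of Summit Holdings Ltd.
Chain via Orion Industries Corp. (R3): 88% × 56% = 49.28% of Summit Holdings Ltd.
Chain via Bluewater Foods Inc. (R3): 100% × 17% = 17% of Summit Holdings Ltd.
Direct interest in Summit Holdings Ltd: 16%.
Aggregating (R1): 11% + 49.28% + 17% + 16% = 93.28%.
93.28% exceeds the 20% threshold, so Amira is a related party to Summit Holdings Ltd.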